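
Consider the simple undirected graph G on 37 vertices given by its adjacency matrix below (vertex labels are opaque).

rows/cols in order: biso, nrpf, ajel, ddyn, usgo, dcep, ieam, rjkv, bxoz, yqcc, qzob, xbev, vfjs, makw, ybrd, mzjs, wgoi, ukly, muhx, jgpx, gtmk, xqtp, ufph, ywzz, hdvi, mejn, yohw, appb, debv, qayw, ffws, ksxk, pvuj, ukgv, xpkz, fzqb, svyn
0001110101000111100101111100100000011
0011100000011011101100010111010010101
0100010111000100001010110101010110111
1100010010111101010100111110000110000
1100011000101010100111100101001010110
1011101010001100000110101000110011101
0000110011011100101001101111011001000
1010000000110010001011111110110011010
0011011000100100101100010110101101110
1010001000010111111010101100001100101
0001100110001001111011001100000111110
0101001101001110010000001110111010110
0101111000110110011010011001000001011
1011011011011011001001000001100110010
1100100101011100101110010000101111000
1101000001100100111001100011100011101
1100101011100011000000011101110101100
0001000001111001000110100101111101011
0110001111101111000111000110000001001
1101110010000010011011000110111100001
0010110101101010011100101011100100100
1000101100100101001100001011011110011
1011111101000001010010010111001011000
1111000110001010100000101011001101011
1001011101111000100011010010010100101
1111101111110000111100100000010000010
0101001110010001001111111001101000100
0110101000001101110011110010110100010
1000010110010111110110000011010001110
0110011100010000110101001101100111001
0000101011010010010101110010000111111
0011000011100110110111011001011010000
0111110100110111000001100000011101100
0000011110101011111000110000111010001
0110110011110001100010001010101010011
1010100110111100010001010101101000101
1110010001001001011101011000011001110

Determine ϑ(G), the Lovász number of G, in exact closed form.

sqrt(37)

deg(nrpf) = 18; N(nrpf) = {ajel, ddyn, usgo, xbev, vfjs, ybrd, mzjs, wgoi, muhx, jgpx, ywzz, mejn, yohw, appb, qayw, pvuj, xpkz, svyn}.
deg(makw) = 18; N(makw) = {biso, ajel, ddyn, dcep, ieam, bxoz, yqcc, xbev, vfjs, ybrd, mzjs, muhx, xqtp, appb, debv, ksxk, pvuj, fzqb}.
deg(ufph) = 18; N(ufph) = {biso, ajel, ddyn, usgo, dcep, ieam, rjkv, yqcc, mzjs, ukly, gtmk, ywzz, mejn, yohw, appb, ffws, pvuj, ukgv}.
Vertex ddyn has 18 neighbors: biso, nrpf, dcep, bxoz, qzob, xbev, vfjs, makw, mzjs, ukly, jgpx, ufph, ywzz, hdvi, mejn, yohw, ksxk, pvuj.
Every vertex has degree 18 (N=37); strongly regular (37,18,8,9).
The 3 distinct eigenvalues: [18.0, 2.5414, -3.5414].
ϑ = −N·λ_min/(λ_max−λ_min) = −37·(-sqrt(37)/2 - 1/2)/(18−(-sqrt(37)/2 - 1/2)) = sqrt(37).
Numerically 6.08276.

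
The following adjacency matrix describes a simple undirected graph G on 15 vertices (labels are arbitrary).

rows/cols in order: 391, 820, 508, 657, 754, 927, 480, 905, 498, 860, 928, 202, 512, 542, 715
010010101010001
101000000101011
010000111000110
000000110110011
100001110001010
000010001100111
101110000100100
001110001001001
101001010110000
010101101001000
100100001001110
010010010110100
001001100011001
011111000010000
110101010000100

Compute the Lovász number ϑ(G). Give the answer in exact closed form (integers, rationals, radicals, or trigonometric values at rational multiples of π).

5

deg(820) = 6; N(820) = {391, 508, 860, 202, 542, 715}.
N(480) = {391, 508, 657, 754, 860, 512}, |N(480)| = 6.
N(905) = {508, 657, 754, 498, 202, 715}, |N(905)| = 6.
Vertex 542 has 6 neighbors: 820, 508, 657, 754, 927, 928.
6-regular, N=15; this is K(6,2), the Kneser graph.
spec(A) ≈ [6.0, 1.0, -3.0] (distinct, 4 d.p.).
Lovász (edge-transitive): ϑ = −15·(-3)/((6)−(-3)) = 5.
ϑ(G) ≈ 5.00000.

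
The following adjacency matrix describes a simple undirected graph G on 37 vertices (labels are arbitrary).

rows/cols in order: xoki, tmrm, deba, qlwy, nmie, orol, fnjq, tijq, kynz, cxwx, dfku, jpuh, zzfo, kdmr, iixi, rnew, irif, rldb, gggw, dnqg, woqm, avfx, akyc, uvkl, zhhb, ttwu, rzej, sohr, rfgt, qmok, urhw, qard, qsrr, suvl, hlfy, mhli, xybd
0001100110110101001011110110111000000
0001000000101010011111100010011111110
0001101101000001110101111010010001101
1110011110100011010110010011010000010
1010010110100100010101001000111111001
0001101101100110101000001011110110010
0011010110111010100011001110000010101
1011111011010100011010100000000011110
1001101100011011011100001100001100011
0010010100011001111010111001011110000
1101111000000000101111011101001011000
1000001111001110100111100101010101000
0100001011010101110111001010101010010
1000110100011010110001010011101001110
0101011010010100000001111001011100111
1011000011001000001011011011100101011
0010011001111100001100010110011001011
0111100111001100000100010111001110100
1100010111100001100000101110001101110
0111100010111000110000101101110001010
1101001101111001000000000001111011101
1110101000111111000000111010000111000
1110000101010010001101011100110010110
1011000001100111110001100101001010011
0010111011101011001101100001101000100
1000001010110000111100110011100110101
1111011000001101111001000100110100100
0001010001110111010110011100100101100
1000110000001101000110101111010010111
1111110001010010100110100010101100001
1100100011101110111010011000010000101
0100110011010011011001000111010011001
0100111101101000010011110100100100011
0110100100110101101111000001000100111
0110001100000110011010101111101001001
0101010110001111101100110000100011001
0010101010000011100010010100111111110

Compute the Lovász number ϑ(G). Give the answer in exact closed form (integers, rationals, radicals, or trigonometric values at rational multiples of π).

Vertex cxwx has 18 neighbors: deba, orol, tijq, jpuh, zzfo, rnew, irif, rldb, gggw, woqm, akyc, uvkl, zhhb, sohr, qmok, urhw, qard, qsrr.
Vertex zzfo has 18 neighbors: tmrm, fnjq, kynz, cxwx, jpuh, kdmr, rnew, irif, rldb, dnqg, woqm, avfx, zhhb, rzej, rfgt, urhw, qsrr, mhli.
deg(rfgt) = 18; N(rfgt) = {xoki, nmie, orol, zzfo, kdmr, rnew, dnqg, woqm, akyc, zhhb, ttwu, rzej, sohr, qmok, qsrr, hlfy, mhli, xybd}.
Vertex qmok has 18 neighbors: xoki, tmrm, deba, qlwy, nmie, orol, cxwx, jpuh, iixi, irif, dnqg, woqm, akyc, rzej, rfgt, urhw, qard, xybd.
G on 37 vertices is 18-regular; SR(37,18,8,9) — a Paley graph.
spec(A) ≈ [18.0, 2.541381, -3.541381] (distinct, 6 d.p.).
−37·(-sqrt(37)/2 - 1/2) / ((18)−(-sqrt(37)/2 - 1/2)) = sqrt(37) = ϑ(G).
ϑ(G) ≈ 6.08276253.

sqrt(37)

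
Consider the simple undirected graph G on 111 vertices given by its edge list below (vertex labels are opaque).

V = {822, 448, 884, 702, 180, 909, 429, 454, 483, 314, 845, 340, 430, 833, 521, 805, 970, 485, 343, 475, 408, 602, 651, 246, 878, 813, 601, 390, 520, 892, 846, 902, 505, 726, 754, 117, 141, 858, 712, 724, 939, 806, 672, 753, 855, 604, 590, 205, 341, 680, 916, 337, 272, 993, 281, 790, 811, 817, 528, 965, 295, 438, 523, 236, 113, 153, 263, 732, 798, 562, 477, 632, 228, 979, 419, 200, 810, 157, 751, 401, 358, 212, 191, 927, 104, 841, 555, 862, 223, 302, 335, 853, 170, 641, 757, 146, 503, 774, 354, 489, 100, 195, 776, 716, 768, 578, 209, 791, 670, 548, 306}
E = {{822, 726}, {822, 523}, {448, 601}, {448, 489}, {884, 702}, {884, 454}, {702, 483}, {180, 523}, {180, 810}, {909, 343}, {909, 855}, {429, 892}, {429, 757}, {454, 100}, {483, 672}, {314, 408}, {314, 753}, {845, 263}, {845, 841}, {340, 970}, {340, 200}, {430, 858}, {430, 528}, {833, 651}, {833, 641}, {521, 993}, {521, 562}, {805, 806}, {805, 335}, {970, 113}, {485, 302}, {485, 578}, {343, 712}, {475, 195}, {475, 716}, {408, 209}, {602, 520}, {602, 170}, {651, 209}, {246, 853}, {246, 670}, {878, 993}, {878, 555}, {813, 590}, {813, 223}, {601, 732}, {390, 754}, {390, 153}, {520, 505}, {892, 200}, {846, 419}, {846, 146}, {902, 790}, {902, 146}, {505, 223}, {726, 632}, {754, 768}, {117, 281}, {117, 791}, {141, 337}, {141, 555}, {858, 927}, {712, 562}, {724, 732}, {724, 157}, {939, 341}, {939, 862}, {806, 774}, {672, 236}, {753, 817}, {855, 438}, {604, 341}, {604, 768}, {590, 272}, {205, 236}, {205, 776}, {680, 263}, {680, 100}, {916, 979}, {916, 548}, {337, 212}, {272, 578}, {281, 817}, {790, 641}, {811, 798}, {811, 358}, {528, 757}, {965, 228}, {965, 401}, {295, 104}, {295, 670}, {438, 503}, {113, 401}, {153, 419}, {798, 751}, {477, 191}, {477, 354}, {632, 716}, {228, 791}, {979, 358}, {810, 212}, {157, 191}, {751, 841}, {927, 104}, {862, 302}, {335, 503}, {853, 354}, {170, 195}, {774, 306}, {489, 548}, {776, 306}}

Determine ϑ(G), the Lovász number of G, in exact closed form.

Vertex 354 has 2 neighbors: 477, 853.
deg(578) = 2; N(578) = {485, 272}.
N(632) = {726, 716}, |N(632)| = 2.
deg(641) = 2; N(641) = {833, 790}.
2-regular, N=111; the odd cycle C_{111}.
Distinct eigenvalues (to 3 d.p.): [2.0, 1.997, 1.987, 1.971, 1.949, 1.92, 1.886, 1.845, 1.798, 1.746, 1.688, 1.625, 1.556, 1.482, 1.404, 1.321, 1.234, 1.143, 1.049, 0.951, 0.85, 0.746, 0.64, 0.531, 0.421, 0.31, 0.198, 0.085, -0.028, -0.141, -0.254, -0.366, -0.477, -0.586, -0.693, -0.798, -0.9, -1.0, -1.096, -1.189, -1.278, -1.363, -1.444, -1.52, -1.591, -1.657, -1.718, -1.773, -1.822, -1.866, -1.904, -1.935, -1.961, -1.98, -1.993, -1.999].
ϑ = −N·λ_min/(λ_max−λ_min) = −111·(-2*cos(pi/111))/(2−(-2*cos(pi/111))) = 111*cos(pi/111)/(cos(pi/111) + 1).
ϑ(G) ≈ 55.48888410.
Sandwich: α(G)=55 ≤ ϑ(G)=111*cos(pi/111)/(cos(pi/111) + 1) ≤ χ(Ḡ)=56 (both strict).

111*cos(pi/111)/(cos(pi/111) + 1)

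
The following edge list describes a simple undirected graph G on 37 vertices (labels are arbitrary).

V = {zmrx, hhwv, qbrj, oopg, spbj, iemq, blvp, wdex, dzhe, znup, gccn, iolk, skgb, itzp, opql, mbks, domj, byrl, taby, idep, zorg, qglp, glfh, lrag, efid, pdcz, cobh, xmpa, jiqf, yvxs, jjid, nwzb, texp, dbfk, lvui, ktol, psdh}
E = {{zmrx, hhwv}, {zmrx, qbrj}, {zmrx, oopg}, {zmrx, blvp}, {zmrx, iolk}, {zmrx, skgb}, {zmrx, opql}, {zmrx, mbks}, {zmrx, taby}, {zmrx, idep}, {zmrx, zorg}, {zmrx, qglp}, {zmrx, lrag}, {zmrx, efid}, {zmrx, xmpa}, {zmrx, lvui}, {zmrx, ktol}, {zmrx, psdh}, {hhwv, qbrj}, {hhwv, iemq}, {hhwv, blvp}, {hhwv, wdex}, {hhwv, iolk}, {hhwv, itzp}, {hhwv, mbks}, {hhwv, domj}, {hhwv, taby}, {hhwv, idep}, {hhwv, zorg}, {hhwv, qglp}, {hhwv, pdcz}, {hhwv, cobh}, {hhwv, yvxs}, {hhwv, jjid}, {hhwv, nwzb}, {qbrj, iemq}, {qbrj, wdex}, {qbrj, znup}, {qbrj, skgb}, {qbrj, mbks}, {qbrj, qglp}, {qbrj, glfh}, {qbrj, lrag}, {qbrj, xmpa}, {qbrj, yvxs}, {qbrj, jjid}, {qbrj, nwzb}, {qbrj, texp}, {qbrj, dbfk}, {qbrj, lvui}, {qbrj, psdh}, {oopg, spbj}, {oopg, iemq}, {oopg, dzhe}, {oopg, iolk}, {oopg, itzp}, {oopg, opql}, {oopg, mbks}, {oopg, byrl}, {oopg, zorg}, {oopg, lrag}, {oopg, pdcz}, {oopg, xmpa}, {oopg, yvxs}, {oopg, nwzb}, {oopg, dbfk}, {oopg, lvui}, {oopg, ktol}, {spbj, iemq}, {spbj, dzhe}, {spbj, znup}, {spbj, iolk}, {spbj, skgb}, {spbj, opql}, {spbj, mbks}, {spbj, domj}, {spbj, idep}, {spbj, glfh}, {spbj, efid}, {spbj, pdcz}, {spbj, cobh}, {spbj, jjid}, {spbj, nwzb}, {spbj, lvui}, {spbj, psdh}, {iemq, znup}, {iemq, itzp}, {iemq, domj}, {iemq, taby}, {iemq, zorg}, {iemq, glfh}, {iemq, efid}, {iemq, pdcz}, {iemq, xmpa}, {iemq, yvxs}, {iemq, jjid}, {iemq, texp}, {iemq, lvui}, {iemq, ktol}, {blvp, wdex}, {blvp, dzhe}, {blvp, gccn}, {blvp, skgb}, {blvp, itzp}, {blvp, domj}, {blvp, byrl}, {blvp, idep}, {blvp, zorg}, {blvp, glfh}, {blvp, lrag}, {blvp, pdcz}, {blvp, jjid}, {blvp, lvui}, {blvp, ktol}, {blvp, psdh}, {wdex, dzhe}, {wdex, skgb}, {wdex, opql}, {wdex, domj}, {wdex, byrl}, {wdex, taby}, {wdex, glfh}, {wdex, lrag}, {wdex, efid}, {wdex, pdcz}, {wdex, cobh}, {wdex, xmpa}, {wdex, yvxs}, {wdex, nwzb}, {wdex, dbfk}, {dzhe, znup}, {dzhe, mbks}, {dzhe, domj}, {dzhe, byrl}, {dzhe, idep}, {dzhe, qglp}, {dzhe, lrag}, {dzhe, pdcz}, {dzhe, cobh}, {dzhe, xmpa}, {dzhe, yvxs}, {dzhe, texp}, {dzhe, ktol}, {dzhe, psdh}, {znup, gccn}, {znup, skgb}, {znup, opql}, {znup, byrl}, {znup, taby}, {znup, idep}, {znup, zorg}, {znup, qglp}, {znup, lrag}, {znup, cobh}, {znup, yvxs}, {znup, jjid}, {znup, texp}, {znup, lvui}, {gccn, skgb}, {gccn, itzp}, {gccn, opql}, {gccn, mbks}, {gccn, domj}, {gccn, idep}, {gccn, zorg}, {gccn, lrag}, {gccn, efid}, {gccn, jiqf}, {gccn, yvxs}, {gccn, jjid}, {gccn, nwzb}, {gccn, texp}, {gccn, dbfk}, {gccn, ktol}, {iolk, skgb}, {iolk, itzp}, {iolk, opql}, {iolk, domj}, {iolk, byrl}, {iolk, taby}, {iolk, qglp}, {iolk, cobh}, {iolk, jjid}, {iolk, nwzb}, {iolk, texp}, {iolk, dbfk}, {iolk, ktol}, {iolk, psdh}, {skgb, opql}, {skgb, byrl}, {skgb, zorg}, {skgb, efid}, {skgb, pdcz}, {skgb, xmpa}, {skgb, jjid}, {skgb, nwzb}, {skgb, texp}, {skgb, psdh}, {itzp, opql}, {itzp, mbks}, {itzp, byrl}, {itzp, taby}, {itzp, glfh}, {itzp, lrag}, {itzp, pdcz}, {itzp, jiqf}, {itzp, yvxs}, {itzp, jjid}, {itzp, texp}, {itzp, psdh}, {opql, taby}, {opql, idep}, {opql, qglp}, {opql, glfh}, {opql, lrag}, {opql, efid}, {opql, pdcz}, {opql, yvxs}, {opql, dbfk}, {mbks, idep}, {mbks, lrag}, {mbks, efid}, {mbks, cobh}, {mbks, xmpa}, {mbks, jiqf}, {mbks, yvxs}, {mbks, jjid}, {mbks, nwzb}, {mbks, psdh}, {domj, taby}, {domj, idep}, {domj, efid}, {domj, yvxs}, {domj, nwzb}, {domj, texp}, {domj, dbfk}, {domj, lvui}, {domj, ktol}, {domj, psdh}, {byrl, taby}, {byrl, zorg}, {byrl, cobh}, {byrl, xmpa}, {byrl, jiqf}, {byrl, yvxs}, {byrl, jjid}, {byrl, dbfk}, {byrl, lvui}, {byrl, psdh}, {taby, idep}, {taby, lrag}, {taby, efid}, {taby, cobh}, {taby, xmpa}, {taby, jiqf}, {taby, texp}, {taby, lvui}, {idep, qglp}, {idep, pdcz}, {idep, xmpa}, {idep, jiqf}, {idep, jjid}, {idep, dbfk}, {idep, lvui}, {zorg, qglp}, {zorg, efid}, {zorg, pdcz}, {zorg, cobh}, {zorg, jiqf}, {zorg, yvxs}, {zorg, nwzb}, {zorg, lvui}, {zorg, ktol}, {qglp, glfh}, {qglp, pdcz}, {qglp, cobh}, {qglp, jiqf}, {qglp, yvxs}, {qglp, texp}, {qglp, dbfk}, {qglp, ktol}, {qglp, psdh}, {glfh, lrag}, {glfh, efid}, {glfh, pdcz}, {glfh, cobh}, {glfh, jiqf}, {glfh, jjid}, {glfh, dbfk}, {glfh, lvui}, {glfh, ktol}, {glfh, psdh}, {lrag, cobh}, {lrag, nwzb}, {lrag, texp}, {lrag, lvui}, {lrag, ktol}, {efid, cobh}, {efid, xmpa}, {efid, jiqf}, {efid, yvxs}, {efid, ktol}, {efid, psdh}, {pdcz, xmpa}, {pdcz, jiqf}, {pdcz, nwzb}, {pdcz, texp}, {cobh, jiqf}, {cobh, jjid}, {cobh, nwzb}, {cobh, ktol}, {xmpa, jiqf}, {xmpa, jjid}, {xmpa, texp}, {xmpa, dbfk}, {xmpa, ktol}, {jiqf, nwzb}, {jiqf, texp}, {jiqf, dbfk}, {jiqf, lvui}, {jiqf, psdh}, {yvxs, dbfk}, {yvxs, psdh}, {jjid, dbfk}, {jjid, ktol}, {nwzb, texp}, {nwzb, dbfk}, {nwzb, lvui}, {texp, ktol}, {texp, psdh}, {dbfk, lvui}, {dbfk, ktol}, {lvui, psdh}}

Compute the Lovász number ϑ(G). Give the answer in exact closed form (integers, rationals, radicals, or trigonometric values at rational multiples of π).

sqrt(37)

deg(domj) = 18; N(domj) = {hhwv, spbj, iemq, blvp, wdex, dzhe, gccn, iolk, taby, idep, efid, yvxs, nwzb, texp, dbfk, lvui, ktol, psdh}.
deg(glfh) = 18; N(glfh) = {qbrj, spbj, iemq, blvp, wdex, itzp, opql, qglp, lrag, efid, pdcz, cobh, jiqf, jjid, dbfk, lvui, ktol, psdh}.
N(iemq) = {hhwv, qbrj, oopg, spbj, znup, itzp, domj, taby, zorg, glfh, efid, pdcz, xmpa, yvxs, jjid, texp, lvui, ktol}, |N(iemq)| = 18.
deg(pdcz) = 18; N(pdcz) = {hhwv, oopg, spbj, iemq, blvp, wdex, dzhe, skgb, itzp, opql, idep, zorg, qglp, glfh, xmpa, jiqf, nwzb, texp}.
37-vertex 18-regular graph: strongly regular (37,18,8,9).
Distinct eigenvalues (to 4 d.p.): [18.0, 2.5414, -3.5414].
Lovász: ϑ = −37(-sqrt(37)/2 - 1/2)/(18+-(-sqrt(37)/2 - 1/2)) = sqrt(37).
Numerically 6.0828.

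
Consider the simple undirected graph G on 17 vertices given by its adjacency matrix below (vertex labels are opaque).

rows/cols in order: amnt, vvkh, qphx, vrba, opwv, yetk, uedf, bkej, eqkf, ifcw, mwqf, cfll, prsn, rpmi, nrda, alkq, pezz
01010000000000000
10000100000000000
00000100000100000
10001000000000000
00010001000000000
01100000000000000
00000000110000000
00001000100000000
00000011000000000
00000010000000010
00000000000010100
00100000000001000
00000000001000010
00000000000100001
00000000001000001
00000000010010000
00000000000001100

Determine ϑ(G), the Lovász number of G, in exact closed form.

N(cfll) = {qphx, rpmi}, |N(cfll)| = 2.
Vertex mwqf has 2 neighbors: prsn, nrda.
N(pezz) = {rpmi, nrda}, |N(pezz)| = 2.
deg(rpmi) = 2; N(rpmi) = {cfll, pezz}.
Every vertex has degree 2 (N=17); this is C_{17}, the 17-cycle.
Distinct eigenvalues (to 5 d.p.): [2.0, 1.86494, 1.47802, 0.89148, 0.18454, -0.54733, -1.20527, -1.70043, -1.96595].
Lovász: ϑ = −17(-2*cos(pi/17))/(2+-(-1)*2*cos(pi/17)) = 17*cos(pi/17)/(cos(pi/17) + 1).
= 8.427014… (decimal).
Lovász sandwich 8 ≤ 17*cos(pi/17)/(cos(pi/17) + 1) ≤ 9: both strict.

17*cos(pi/17)/(cos(pi/17) + 1)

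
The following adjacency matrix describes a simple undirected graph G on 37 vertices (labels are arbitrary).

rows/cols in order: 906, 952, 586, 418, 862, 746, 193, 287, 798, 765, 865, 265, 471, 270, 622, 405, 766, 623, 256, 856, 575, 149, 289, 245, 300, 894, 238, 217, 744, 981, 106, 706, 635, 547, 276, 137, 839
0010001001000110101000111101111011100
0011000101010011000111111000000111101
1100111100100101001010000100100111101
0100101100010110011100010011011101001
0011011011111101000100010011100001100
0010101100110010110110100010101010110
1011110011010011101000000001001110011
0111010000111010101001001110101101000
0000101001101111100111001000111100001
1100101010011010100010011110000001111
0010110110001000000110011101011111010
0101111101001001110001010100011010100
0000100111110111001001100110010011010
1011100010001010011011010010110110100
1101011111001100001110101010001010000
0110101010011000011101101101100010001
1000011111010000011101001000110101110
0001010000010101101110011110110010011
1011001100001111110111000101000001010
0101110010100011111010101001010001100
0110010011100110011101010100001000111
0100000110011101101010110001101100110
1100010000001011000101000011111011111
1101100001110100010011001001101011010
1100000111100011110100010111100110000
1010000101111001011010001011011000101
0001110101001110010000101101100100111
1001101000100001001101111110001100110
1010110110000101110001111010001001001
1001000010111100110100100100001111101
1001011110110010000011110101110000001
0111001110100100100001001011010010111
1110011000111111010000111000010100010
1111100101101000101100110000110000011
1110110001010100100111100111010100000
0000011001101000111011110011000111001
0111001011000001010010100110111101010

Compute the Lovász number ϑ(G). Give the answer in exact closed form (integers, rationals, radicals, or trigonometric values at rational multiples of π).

sqrt(37)

Vertex 706 has 18 neighbors: 952, 586, 418, 193, 287, 798, 865, 270, 766, 149, 300, 238, 217, 981, 635, 276, 137, 839.
deg(575) = 18; N(575) = {952, 586, 746, 798, 765, 865, 270, 622, 623, 256, 856, 149, 245, 894, 106, 276, 137, 839}.
Vertex 276 has 18 neighbors: 906, 952, 586, 862, 746, 765, 265, 270, 766, 856, 575, 149, 289, 894, 238, 217, 981, 706.
N(245) = {906, 952, 418, 862, 765, 865, 265, 270, 623, 575, 149, 300, 217, 744, 106, 635, 547, 137}, |N(245)| = 18.
Every vertex has degree 18 (N=37); Paley(37): SR with (k,λ,μ)=(18,8,9).
Distinct eigenvalues (to 5 d.p.): [18.0, 2.54138, -3.54138].
ϑ = −N·λ_min/(λ_max−λ_min) = −37·(-sqrt(37)/2 - 1/2)/(18−(-sqrt(37)/2 - 1/2)) = sqrt(37).
Numerically 6.08276253.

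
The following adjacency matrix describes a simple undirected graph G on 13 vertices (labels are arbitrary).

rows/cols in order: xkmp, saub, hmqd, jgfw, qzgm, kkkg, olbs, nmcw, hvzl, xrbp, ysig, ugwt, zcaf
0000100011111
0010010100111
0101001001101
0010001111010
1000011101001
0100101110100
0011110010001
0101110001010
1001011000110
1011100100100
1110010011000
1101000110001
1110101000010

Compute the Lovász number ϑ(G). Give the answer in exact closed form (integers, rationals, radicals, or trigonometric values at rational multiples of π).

sqrt(13)

N(xkmp) = {qzgm, hvzl, xrbp, ysig, ugwt, zcaf}, |N(xkmp)| = 6.
Vertex ugwt has 6 neighbors: xkmp, saub, jgfw, nmcw, hvzl, zcaf.
Vertex kkkg has 6 neighbors: saub, qzgm, olbs, nmcw, hvzl, ysig.
N(hmqd) = {saub, jgfw, olbs, xrbp, ysig, zcaf}, |N(hmqd)| = 6.
Every vertex has degree 6 (N=13); Paley(13): SR with (k,λ,μ)=(6,2,3).
Distinct eigenvalues (to 4 d.p.): [6.0, 1.3028, -2.3028].
ϑ = −N·λ_min/(λ_max−λ_min) = −13·(-sqrt(13)/2 - 1/2)/(6−(-sqrt(13)/2 - 1/2)) = sqrt(13).
≈ 3.60555 (to 5 d.p.).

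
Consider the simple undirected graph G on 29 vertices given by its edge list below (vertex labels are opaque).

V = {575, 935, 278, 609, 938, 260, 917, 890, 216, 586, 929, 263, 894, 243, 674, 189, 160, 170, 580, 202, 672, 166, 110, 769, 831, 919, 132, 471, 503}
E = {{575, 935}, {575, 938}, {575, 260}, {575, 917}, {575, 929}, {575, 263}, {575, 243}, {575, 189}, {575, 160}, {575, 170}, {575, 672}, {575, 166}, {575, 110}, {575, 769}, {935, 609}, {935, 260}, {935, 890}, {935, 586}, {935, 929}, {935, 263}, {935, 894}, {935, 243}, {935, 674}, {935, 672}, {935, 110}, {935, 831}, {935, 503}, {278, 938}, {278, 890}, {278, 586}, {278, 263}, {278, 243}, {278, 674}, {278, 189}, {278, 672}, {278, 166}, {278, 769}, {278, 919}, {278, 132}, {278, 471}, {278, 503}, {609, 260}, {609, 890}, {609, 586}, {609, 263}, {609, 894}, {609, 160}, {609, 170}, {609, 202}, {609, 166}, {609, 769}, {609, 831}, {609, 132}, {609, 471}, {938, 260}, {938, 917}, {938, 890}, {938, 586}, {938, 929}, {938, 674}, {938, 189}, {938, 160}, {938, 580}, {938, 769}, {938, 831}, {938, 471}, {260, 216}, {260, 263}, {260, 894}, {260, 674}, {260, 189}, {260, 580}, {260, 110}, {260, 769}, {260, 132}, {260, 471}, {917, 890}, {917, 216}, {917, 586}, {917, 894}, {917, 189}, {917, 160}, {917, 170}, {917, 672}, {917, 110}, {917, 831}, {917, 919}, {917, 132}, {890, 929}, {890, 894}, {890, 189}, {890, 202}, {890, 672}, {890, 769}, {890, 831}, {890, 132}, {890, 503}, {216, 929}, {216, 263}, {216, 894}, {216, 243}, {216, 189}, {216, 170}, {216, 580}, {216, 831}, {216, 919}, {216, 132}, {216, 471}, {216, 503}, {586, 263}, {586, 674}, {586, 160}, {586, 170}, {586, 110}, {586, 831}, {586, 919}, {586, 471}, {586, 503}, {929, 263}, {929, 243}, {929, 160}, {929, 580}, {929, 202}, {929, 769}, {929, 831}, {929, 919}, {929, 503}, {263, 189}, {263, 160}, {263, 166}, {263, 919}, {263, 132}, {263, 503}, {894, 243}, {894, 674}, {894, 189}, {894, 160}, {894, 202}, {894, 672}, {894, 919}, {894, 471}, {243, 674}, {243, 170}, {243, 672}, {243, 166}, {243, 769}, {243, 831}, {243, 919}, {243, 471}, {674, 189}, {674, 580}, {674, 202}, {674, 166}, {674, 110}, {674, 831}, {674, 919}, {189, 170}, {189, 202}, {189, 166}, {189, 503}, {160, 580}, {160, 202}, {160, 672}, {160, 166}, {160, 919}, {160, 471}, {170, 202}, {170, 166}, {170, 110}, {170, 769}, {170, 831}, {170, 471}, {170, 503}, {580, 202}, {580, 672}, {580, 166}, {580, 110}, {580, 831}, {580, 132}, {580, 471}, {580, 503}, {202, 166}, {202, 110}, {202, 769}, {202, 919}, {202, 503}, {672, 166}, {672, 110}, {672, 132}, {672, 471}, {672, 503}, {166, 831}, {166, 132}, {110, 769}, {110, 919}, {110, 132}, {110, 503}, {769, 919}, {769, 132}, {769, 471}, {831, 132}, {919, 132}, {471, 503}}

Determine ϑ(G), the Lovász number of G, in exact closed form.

N(831) = {935, 609, 938, 917, 890, 216, 586, 929, 243, 674, 170, 580, 166, 132}, |N(831)| = 14.
deg(166) = 14; N(166) = {575, 278, 609, 263, 243, 674, 189, 160, 170, 580, 202, 672, 831, 132}.
Vertex 132 has 14 neighbors: 278, 609, 260, 917, 890, 216, 263, 580, 672, 166, 110, 769, 831, 919.
Vertex 769 has 14 neighbors: 575, 278, 609, 938, 260, 890, 929, 243, 170, 202, 110, 919, 132, 471.
29-vertex 14-regular graph: SR(29,14,6,7) — a Paley graph.
spec(A) ≈ [14.0, 2.1926, -3.1926] (distinct, 4 d.p.).
λ_max=14, λ_min=-sqrt(29)/2 - 1/2; ϑ = −29·λ_min/(λ_max−λ_min) = sqrt(29).
≈ 5.3851648 (to 7 d.p.).

sqrt(29)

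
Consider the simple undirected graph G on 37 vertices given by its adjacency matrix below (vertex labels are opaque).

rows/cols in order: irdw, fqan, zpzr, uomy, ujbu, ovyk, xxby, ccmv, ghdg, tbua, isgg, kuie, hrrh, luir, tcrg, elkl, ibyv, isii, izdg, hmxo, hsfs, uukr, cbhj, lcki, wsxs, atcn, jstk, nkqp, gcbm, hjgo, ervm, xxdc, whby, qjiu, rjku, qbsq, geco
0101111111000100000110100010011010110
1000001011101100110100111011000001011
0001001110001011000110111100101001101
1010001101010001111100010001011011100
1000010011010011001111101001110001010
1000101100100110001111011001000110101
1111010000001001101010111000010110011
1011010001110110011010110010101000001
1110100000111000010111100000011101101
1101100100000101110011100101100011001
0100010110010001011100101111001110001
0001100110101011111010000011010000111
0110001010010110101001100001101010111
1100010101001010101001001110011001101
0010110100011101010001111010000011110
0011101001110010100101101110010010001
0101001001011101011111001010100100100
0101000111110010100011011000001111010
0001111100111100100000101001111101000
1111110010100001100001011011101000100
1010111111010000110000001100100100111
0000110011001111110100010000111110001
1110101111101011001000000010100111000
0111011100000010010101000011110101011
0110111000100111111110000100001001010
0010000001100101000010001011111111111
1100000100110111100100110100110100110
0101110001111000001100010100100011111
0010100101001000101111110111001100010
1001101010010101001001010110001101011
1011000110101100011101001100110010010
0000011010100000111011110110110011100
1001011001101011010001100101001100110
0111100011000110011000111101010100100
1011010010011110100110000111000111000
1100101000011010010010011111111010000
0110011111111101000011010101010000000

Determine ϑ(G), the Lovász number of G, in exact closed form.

N(atcn) = {zpzr, tbua, isgg, luir, elkl, hsfs, wsxs, jstk, nkqp, gcbm, hjgo, ervm, xxdc, whby, qjiu, rjku, qbsq, geco}, |N(atcn)| = 18.
deg(zpzr) = 18; N(zpzr) = {uomy, xxby, ccmv, ghdg, hrrh, tcrg, elkl, hmxo, hsfs, cbhj, lcki, wsxs, atcn, gcbm, ervm, qjiu, rjku, geco}.
N(ibyv) = {fqan, uomy, xxby, tbua, kuie, hrrh, luir, elkl, isii, izdg, hmxo, hsfs, uukr, wsxs, jstk, gcbm, xxdc, rjku}, |N(ibyv)| = 18.
N(jstk) = {irdw, fqan, ccmv, isgg, kuie, luir, tcrg, elkl, ibyv, hmxo, cbhj, lcki, atcn, gcbm, hjgo, xxdc, rjku, qbsq}, |N(jstk)| = 18.
deg(v) = 18 for all v (|V|=37); Paley(37): SR with (k,λ,μ)=(18,8,9).
spec(A) ≈ [18.0, 2.5414, -3.5414] (distinct, 4 d.p.).
Lovász: ϑ = −37(-sqrt(37)/2 - 1/2)/(18+-(-sqrt(37)/2 - 1/2)) = sqrt(37).
ϑ(G) ≈ 6.08276.

sqrt(37)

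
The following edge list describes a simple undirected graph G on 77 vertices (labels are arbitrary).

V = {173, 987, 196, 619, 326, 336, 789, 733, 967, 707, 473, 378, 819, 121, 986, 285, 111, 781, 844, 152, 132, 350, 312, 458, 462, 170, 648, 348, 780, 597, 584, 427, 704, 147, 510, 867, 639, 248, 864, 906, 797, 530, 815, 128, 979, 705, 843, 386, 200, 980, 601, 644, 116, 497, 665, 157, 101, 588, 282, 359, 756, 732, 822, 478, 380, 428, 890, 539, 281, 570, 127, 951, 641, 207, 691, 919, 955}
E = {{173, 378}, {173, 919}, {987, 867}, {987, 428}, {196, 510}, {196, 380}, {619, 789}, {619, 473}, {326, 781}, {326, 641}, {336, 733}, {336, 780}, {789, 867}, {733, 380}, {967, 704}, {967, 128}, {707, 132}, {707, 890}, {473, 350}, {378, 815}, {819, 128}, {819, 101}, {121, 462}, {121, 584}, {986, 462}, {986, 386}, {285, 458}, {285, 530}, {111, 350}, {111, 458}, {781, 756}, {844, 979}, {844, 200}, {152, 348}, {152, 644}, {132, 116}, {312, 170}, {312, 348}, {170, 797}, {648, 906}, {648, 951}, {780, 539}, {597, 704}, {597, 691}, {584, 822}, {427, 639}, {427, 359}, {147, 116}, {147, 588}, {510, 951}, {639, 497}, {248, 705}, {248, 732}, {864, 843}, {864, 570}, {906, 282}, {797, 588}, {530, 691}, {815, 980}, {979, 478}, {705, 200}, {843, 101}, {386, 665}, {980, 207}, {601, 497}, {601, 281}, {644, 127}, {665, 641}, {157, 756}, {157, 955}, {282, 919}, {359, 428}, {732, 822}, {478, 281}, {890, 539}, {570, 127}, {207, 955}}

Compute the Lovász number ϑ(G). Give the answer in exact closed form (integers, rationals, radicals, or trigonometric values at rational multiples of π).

77*cos(pi/77)/(cos(pi/77) + 1)

N(128) = {967, 819}, |N(128)| = 2.
Vertex 282 has 2 neighbors: 906, 919.
N(955) = {157, 207}, |N(955)| = 2.
N(601) = {497, 281}, |N(601)| = 2.
77-vertex 2-regular graph: a single 77-cycle (edge-transitive).
spec(A) ≈ [2.0, 1.993345, 1.973425, 1.940372, 1.894406, 1.835833, 1.765043, 1.682507, 1.588774, 1.484468, 1.370283, 1.24698, 1.115377, 0.976352, 0.83083, 0.679779, 0.524203, 0.36514, 0.203646, 0.040797, -0.122323, -0.28463, -0.445042, -0.602492, -0.755933, -0.904344, -1.046736, -1.182162, -1.309721, -1.428565, -1.537901, -1.637003, -1.725211, -1.801938, -1.866673, -1.918986, -1.958528, -1.985037, -1.998336] (distinct, 6 d.p.).
Lovász: ϑ = −77(-2*cos(pi/77))/(2+-(-1)*2*cos(pi/77)) = 77*cos(pi/77)/(cos(pi/77) + 1).
ϑ(G) ≈ 38.48397.
α=38, χ(Ḡ)=39; ϑ=77*cos(pi/77)/(cos(pi/77) + 1) lies between (both strict).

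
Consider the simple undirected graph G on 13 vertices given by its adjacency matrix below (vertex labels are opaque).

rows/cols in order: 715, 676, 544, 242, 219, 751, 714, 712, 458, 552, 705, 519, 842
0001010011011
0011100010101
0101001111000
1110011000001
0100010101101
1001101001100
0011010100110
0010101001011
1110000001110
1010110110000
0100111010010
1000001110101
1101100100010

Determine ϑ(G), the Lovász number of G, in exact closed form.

sqrt(13)

Vertex 751 has 6 neighbors: 715, 242, 219, 714, 552, 705.
N(458) = {715, 676, 544, 552, 705, 519}, |N(458)| = 6.
deg(519) = 6; N(519) = {715, 714, 712, 458, 705, 842}.
Vertex 544 has 6 neighbors: 676, 242, 714, 712, 458, 552.
6-regular, N=13; Paley(13): SR with (k,λ,μ)=(6,2,3).
Distinct eigenvalues (to 3 d.p.): [6.0, 1.303, -2.303].
Lovász: ϑ = −13(-sqrt(13)/2 - 1/2)/(6+-(-sqrt(13)/2 - 1/2)) = sqrt(13).
≈ 3.60555 (to 5 d.p.).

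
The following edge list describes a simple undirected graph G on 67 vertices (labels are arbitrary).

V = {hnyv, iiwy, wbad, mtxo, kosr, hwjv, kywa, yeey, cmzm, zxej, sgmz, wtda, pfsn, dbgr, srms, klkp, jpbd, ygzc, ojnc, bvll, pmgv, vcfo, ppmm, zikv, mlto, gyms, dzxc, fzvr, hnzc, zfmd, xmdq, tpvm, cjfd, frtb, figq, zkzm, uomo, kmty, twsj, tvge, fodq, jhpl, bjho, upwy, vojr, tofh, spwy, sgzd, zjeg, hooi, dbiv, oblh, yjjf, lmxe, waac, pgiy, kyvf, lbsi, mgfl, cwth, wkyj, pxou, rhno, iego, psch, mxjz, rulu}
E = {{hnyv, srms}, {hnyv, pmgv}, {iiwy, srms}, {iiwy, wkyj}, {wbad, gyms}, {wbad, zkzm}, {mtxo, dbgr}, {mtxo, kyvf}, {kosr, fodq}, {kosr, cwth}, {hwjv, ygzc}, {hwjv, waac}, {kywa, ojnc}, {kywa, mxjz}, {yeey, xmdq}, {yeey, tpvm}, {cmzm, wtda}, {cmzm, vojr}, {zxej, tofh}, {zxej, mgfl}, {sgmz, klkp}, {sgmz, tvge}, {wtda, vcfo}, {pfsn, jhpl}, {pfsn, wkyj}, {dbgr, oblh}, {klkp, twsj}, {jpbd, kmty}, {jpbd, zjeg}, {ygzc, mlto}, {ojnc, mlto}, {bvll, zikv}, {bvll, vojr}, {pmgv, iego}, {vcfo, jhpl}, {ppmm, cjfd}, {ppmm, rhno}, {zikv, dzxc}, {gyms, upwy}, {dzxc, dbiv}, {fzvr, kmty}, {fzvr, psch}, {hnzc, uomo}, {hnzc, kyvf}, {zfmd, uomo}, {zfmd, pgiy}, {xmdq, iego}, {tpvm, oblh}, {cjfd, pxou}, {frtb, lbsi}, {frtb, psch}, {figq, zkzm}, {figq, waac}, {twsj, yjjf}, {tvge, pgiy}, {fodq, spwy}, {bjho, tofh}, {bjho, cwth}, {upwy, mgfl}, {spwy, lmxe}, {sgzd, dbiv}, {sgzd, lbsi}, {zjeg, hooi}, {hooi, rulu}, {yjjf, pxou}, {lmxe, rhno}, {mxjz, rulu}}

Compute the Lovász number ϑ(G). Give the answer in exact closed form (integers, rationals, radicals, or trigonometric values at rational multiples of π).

67*cos(pi/67)/(cos(pi/67) + 1)

N(wkyj) = {iiwy, pfsn}, |N(wkyj)| = 2.
N(kmty) = {jpbd, fzvr}, |N(kmty)| = 2.
deg(mlto) = 2; N(mlto) = {ygzc, ojnc}.
N(frtb) = {lbsi, psch}, |N(frtb)| = 2.
Regular of degree 2 on 67 vertices: this is C_{67}, the 67-cycle.
A has 34 distinct eigenvalues ≈ [2.0, 1.99121, 1.96493, 1.92137, 1.86093, 1.78414, 1.69166, 1.58432, 1.46306, 1.32894, 1.18314, 1.02695, 0.86173, 0.68893, 0.51009, 0.32675, 0.14055, -0.04689, -0.23391, -0.41888, -0.60017, -0.77618, -0.94538, -1.10626, -1.25743, -1.39754, -1.52537, -1.6398, -1.73981, -1.82454, -1.89323, -1.94529, -1.98025, -1.9978].
ϑ = −N·λ_min/(λ_max−λ_min) = −67·(-2*cos(pi/67))/(2−(-2*cos(pi/67))) = 67*cos(pi/67)/(cos(pi/67) + 1).
≈ 33.4816 (to 4 d.p.).
Sandwich: α(G)=33 ≤ ϑ(G)=67*cos(pi/67)/(cos(pi/67) + 1) ≤ χ(Ḡ)=34 (both strict).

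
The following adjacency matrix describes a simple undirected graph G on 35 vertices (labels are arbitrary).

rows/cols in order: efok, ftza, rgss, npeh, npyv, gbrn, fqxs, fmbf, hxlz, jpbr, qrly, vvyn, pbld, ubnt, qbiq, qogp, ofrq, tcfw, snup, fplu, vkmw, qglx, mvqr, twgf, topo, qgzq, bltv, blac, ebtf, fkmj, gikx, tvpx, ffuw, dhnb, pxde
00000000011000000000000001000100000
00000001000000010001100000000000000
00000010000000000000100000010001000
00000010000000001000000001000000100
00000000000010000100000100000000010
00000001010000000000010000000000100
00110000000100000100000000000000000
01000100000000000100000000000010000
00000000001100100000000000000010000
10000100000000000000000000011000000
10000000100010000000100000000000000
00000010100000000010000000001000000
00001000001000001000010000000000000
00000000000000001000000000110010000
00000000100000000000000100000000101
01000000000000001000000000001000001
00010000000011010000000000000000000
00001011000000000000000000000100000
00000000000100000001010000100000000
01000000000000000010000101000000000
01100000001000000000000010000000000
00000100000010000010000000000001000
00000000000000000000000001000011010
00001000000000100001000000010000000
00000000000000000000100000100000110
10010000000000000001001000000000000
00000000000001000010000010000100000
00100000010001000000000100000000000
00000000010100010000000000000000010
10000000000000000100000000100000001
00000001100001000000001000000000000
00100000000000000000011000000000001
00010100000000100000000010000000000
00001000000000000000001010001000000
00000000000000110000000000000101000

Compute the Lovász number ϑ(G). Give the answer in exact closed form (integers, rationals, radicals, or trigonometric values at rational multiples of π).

deg(pbld) = 4; N(pbld) = {npyv, qrly, ofrq, qglx}.
Vertex rgss has 4 neighbors: fqxs, vkmw, blac, tvpx.
Vertex qogp has 4 neighbors: ftza, ofrq, ebtf, pxde.
deg(gbrn) = 4; N(gbrn) = {fmbf, jpbr, qglx, ffuw}.
Regular of degree 4 on 35 vertices: Kneser-type, 3-subsets of [7].
A has 4 distinct eigenvalues ≈ [4.0, 2.0, -1.0, -3.0].
Lovász (edge-transitive): ϑ = −35·(-3)/((4)−(-3)) = 15.
= 15.0000000… (decimal).

15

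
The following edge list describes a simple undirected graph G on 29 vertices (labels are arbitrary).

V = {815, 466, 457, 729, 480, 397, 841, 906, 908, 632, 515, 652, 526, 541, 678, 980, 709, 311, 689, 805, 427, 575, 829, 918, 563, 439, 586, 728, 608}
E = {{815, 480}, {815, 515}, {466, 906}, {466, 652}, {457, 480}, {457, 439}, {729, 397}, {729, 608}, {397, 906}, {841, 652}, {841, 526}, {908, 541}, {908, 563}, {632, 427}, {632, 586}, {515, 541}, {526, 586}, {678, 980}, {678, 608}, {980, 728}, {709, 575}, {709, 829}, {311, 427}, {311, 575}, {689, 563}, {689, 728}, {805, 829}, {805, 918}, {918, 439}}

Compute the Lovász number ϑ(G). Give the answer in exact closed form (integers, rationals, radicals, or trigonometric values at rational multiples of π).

N(805) = {829, 918}, |N(805)| = 2.
deg(918) = 2; N(918) = {805, 439}.
N(652) = {466, 841}, |N(652)| = 2.
Vertex 397 has 2 neighbors: 729, 906.
Every vertex has degree 2 (N=29); this is C_{29}, the 29-cycle.
spec(A) ≈ [2.0, 1.95324, 1.81515, 1.59219, 1.29477, 0.93682, 0.53506, 0.10828, -0.32356, -0.74028, -1.12237, -1.45199, -1.71371, -1.89531, -1.98828] (distinct, 5 d.p.).
Lovász (edge-transitive): ϑ = −29·(-2*cos(pi/29))/((2)−(-2*cos(pi/29))) = 29*cos(pi/29)/(cos(pi/29) + 1).
≈ 14.45737526 (to 8 d.p.).
α=14, χ(Ḡ)=15; ϑ=29*cos(pi/29)/(cos(pi/29) + 1) lies between (both strict).

29*cos(pi/29)/(cos(pi/29) + 1)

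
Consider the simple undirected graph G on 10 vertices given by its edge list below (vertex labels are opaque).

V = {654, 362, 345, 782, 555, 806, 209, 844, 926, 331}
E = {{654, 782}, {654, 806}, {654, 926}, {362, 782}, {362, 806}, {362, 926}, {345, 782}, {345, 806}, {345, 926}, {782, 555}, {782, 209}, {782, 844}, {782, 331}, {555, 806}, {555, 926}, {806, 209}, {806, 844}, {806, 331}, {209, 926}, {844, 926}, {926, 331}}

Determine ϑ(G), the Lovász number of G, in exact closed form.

7

deg(555) = 3; N(555) = {782, 806, 926}.
N(654) = {782, 806, 926}, |N(654)| = 3.
Vertex 926 has 7 neighbors: 654, 362, 345, 555, 209, 844, 331.
deg(345) = 3; N(345) = {782, 806, 926}.
K_{7,3} (perfect); ϑ(G) = α(G) = max{7,3} = 7.
ϑ(G) ≈ 7.00000000.
Check 7 ≤ 7 ≤ 7: collapsed.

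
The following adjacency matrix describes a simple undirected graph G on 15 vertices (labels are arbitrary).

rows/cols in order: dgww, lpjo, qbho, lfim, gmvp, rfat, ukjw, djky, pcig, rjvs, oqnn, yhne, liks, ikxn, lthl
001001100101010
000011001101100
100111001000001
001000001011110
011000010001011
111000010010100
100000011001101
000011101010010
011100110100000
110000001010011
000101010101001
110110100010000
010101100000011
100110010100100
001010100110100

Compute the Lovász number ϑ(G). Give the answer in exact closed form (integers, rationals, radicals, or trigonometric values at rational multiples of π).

5

deg(yhne) = 6; N(yhne) = {dgww, lpjo, lfim, gmvp, ukjw, oqnn}.
Vertex dgww has 6 neighbors: qbho, rfat, ukjw, rjvs, yhne, ikxn.
Vertex liks has 6 neighbors: lpjo, lfim, rfat, ukjw, ikxn, lthl.
Vertex oqnn has 6 neighbors: lfim, rfat, djky, rjvs, yhne, lthl.
deg(v) = 6 for all v (|V|=15); this is K(6,2), the Kneser graph.
Distinct eigenvalues (to 4 d.p.): [6.0, 1.0, -3.0].
Lovász: ϑ = −15(-3)/(6+-1*(-3)) = 5.
Numerically 5.000000.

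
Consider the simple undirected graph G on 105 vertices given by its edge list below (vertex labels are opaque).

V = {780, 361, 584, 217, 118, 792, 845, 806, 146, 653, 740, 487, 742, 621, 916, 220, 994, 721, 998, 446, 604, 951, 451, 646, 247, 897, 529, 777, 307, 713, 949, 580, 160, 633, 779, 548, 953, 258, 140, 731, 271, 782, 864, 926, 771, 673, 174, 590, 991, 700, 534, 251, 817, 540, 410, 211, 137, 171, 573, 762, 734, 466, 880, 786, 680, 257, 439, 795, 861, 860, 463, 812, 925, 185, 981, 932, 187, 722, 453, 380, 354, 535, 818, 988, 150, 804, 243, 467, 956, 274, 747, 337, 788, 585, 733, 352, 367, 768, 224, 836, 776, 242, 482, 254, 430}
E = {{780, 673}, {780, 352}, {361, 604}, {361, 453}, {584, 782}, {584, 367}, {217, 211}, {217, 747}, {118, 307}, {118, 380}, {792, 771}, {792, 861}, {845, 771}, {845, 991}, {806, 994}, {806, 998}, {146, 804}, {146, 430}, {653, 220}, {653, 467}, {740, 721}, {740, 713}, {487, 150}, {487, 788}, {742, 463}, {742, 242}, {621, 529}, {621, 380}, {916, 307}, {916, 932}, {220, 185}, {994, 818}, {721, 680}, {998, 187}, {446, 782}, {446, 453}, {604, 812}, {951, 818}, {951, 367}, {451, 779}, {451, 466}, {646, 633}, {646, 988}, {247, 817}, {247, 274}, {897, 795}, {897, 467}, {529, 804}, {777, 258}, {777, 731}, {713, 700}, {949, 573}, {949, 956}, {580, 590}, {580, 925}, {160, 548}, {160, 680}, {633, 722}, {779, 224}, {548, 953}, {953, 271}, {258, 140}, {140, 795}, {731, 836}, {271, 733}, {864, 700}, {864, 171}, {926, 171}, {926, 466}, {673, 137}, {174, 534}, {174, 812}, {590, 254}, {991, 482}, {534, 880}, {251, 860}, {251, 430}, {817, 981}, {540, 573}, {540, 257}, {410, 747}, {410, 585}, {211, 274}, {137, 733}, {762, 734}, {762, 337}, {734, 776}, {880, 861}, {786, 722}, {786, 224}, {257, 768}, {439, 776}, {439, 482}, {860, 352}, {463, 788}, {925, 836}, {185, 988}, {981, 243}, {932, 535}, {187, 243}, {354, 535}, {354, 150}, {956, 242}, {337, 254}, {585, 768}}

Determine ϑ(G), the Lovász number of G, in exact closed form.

105*cos(pi/105)/(cos(pi/105) + 1)

Vertex 146 has 2 neighbors: 804, 430.
deg(733) = 2; N(733) = {271, 137}.
N(337) = {762, 254}, |N(337)| = 2.
deg(585) = 2; N(585) = {410, 768}.
105-vertex 2-regular graph: connected 2-regular on 105 ⇒ C_{105}.
Distinct eigenvalues (to 4 d.p.): [2.0, 1.9964, 1.9857, 1.9679, 1.943, 1.9111, 1.8725, 1.8271, 1.7752, 1.7169, 1.6525, 1.5821, 1.5061, 1.4248, 1.3383, 1.247, 1.1512, 1.0514, 0.9477, 0.8407, 0.7307, 0.618, 0.5032, 0.3865, 0.2685, 0.1495, 0.0299, -0.0897, -0.2091, -0.3276, -0.445, -0.5609, -0.6747, -0.7861, -0.8946, -1.0, -1.1018, -1.1996, -1.2932, -1.3821, -1.4661, -1.5448, -1.618, -1.6854, -1.7468, -1.8019, -1.8506, -1.8927, -1.9279, -1.9563, -1.9777, -1.9919, -1.9991].
−105·(-2*cos(pi/105)) / ((2)−(-2*cos(pi/105))) = 105*cos(pi/105)/(cos(pi/105) + 1) = ϑ(G).
≈ 52.4882487 (to 7 d.p.).
Check 52 ≤ 105*cos(pi/105)/(cos(pi/105) + 1) ≤ 53: both strict.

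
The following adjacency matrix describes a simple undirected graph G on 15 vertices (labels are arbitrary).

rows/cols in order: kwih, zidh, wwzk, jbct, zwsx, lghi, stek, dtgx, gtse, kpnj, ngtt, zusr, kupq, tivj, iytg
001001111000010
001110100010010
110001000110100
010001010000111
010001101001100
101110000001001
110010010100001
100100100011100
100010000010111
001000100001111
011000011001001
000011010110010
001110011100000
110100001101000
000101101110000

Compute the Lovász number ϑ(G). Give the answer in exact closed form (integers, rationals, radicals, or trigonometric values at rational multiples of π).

N(dtgx) = {kwih, jbct, stek, ngtt, zusr, kupq}, |N(dtgx)| = 6.
deg(lghi) = 6; N(lghi) = {kwih, wwzk, jbct, zwsx, zusr, iytg}.
Vertex zusr has 6 neighbors: zwsx, lghi, dtgx, kpnj, ngtt, tivj.
Vertex zidh has 6 neighbors: wwzk, jbct, zwsx, stek, ngtt, tivj.
Regular of degree 6 on 15 vertices: this is K(6,2), the Kneser graph.
Distinct eigenvalues (to 6 d.p.): [6.0, 1.0, -3.0].
λ_max=6, λ_min=-3; ϑ = −15·λ_min/(λ_max−λ_min) = 5.
≈ 5.000000000 (to 9 d.p.).

5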